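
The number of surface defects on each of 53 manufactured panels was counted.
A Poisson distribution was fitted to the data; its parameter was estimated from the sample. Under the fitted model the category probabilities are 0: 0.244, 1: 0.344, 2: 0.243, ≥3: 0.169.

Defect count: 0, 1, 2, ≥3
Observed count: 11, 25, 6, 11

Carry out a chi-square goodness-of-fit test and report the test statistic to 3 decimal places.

Expected counts E_i = n·p_i: 53×0.244 = 12.932, 53×0.344 = 18.232, 53×0.243 = 12.879, 53×0.169 = 8.957.
χ² = (11−12.932)²/12.932 + (25−18.232)²/18.232 + (6−12.879)²/12.879 + (11−8.957)²/8.957
   = 0.2886 + 2.5124 + 3.6742 + 0.4660
Sum = 6.941

6.941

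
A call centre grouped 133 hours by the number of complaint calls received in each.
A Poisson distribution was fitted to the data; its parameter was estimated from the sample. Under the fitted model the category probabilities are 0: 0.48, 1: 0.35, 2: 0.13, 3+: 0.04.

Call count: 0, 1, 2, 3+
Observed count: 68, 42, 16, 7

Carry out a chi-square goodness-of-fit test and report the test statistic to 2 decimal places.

1.34

Expected counts E_i = n·p_i: 133×0.48 = 63.84, 133×0.35 = 46.55, 133×0.13 = 17.29, 133×0.04 = 5.32.
cat         O        E   (O−E)²/E
0          68    63.84      0.271
1          42    46.55      0.445
2          16    17.29      0.096
3+          7     5.32      0.531
Sum = 1.34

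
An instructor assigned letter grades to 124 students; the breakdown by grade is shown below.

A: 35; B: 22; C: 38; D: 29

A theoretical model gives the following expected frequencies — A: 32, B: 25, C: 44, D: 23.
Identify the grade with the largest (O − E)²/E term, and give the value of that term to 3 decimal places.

A: (35 − 32)²/32 = 9/32 = 0.2813
B: (22 − 25)²/25 = 9/25 = 0.3600
C: (38 − 44)²/44 = 36/44 = 0.8182
D: (29 − 23)²/23 = 36/23 = 1.5652
The largest term is for D: 1.565.

D, 1.565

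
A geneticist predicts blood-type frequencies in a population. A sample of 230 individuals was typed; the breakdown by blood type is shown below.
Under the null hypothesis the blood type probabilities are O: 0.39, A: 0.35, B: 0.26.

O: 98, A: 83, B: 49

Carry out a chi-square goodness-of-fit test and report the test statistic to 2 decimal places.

2.80

Expected counts E_i = n·p_i: 230×0.39 = 89.7, 230×0.35 = 80.5, 230×0.26 = 59.8.
O: (98 − 89.7)²/89.7 = 68.89/89.7 = 0.768
A: (83 − 80.5)²/80.5 = 6.25/80.5 = 0.078
B: (49 − 59.8)²/59.8 = 116.64/59.8 = 1.951
Sum = 2.80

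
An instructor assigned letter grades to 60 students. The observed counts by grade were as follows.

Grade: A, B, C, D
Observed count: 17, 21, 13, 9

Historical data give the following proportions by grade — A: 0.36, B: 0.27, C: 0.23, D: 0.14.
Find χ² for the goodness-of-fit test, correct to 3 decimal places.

Expected counts E_i = n·p_i: 60×0.36 = 21.6, 60×0.27 = 16.2, 60×0.23 = 13.8, 60×0.14 = 8.4.
A: (17 − 21.6)²/21.6 = 21.16/21.6 = 0.9796
B: (21 − 16.2)²/16.2 = 23.04/16.2 = 1.4222
C: (13 − 13.8)²/13.8 = 0.64/13.8 = 0.0464
D: (9 − 8.4)²/8.4 = 0.36/8.4 = 0.0429
Sum = 2.491

2.491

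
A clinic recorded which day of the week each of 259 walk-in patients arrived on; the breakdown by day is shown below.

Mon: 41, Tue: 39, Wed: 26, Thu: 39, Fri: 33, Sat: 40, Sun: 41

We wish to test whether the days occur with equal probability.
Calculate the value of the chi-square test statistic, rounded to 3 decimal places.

5.027

Under H₀ each category has probability 1/7, so each expected count is 259/7 = 37.
cat         O        E   (O−E)²/E
Mon        41       37     0.4324
Tue        39       37     0.1081
Wed        26       37     3.2703
Thu        39       37     0.1081
Fri        33       37     0.4324
Sat        40       37     0.2432
Sun        41       37     0.4324
Sum = 5.027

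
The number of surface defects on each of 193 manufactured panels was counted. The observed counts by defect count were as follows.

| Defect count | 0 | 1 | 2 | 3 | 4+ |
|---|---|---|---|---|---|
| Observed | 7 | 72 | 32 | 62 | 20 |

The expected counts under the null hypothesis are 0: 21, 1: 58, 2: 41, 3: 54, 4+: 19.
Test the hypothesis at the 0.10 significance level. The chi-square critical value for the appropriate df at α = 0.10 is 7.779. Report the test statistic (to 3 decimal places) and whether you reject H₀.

15.926; reject

χ² = (7−21)²/21 + (72−58)²/58 + (32−41)²/41 + (62−54)²/54 + (20−19)²/19
   = 9.3333 + 3.3793 + 1.9756 + 1.1852 + 0.0526
Sum = 15.926
df = 4. Since 15.926 > 7.779, we reject H₀.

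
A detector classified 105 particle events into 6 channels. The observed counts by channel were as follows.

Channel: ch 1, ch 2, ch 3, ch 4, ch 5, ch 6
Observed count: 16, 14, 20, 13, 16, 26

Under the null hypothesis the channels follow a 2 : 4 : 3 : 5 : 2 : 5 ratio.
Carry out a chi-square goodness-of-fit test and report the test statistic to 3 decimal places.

16.467

Ratio total = 21. Expected counts: 105×2/21 = 10, 105×4/21 = 20, 105×3/21 = 15, 105×5/21 = 25, 105×2/21 = 10, 105×5/21 = 25.
cat         O        E   (O−E)²/E
ch 1       16       10     3.6000
ch 2       14       20     1.8000
ch 3       20       15     1.6667
ch 4       13       25     5.7600
ch 5       16       10     3.6000
ch 6       26       25     0.0400
Sum = 16.467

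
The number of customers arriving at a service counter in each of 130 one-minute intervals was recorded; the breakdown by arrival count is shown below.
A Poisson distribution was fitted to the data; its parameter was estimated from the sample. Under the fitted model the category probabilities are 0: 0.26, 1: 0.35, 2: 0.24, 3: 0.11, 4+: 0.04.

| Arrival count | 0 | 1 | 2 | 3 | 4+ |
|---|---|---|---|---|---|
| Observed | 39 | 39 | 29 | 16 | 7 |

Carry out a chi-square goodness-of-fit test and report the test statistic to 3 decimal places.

2.709

Expected counts E_i = n·p_i: 130×0.26 = 33.8, 130×0.35 = 45.5, 130×0.24 = 31.2, 130×0.11 = 14.3, 130×0.04 = 5.2.
χ² = (39−33.8)²/33.8 + (39−45.5)²/45.5 + (29−31.2)²/31.2 + (16−14.3)²/14.3 + (7−5.2)²/5.2
   = 0.8000 + 0.9286 + 0.1551 + 0.2021 + 0.6231
Sum = 2.709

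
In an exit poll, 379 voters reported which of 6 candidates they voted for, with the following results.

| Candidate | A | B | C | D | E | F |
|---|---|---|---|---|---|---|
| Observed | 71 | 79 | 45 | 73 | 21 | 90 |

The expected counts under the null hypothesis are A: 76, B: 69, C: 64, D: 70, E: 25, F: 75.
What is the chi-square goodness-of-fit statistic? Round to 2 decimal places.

11.19

A: (71 − 76)²/76 = 25/76 = 0.329
B: (79 − 69)²/69 = 100/69 = 1.449
C: (45 − 64)²/64 = 361/64 = 5.641
D: (73 − 70)²/70 = 9/70 = 0.129
E: (21 − 25)²/25 = 16/25 = 0.640
F: (90 − 75)²/75 = 225/75 = 3.000
Sum = 11.19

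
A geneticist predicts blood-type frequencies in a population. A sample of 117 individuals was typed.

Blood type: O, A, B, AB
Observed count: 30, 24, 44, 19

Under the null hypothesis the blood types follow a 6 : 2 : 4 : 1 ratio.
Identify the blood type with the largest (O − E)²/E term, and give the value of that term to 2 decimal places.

AB, 11.11

Ratio total = 13. Expected counts: 117×6/13 = 54, 117×2/13 = 18, 117×4/13 = 36, 117×1/13 = 9.
cat         O        E   (O−E)²/E
O          30       54     10.667
A          24       18      2.000
B          44       36      1.778
AB         19        9     11.111
The largest term is for AB: 11.11.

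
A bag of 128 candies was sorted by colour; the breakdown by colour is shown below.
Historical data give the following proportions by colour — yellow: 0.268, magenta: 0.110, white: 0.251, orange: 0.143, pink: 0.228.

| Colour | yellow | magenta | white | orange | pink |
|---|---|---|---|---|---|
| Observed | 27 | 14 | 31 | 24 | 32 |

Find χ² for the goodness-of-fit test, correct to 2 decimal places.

3.64

Expected counts E_i = n·p_i: 128×0.268 = 34.304, 128×0.110 = 14.08, 128×0.251 = 32.128, 128×0.143 = 18.304, 128×0.228 = 29.184.
cat          O        E   (O−E)²/E
yellow      27   34.304      1.555
magenta     14    14.08      0.000
white       31   32.128      0.040
orange      24   18.304      1.773
pink        32   29.184      0.272
Sum = 3.64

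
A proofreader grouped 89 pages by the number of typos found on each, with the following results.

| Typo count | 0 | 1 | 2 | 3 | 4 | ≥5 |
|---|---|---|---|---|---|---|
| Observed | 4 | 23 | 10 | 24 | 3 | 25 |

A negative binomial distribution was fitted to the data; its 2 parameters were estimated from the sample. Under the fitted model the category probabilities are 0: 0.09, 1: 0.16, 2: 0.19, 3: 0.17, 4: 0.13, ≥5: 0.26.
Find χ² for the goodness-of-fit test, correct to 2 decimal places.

Expected counts E_i = n·p_i: 89×0.09 = 8.01, 89×0.16 = 14.24, 89×0.19 = 16.91, 89×0.17 = 15.13, 89×0.13 = 11.57, 89×0.26 = 23.14.
cat         O        E   (O−E)²/E
0           4     8.01      2.008
1          23    14.24      5.389
2          10    16.91      2.824
3          24    15.13      5.200
4           3    11.57      6.348
≥5         25    23.14      0.150
Sum = 21.92

21.92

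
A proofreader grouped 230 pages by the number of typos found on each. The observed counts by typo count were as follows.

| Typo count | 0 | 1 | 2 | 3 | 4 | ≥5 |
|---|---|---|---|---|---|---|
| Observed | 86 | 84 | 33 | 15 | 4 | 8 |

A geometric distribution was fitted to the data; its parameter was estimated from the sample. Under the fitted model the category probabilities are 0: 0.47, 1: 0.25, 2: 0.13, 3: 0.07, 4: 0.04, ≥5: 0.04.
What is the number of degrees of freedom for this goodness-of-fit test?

4

There are k = 6 categories and 1 parameter estimated from the data, so df = 6 − 1 − 1 = 4.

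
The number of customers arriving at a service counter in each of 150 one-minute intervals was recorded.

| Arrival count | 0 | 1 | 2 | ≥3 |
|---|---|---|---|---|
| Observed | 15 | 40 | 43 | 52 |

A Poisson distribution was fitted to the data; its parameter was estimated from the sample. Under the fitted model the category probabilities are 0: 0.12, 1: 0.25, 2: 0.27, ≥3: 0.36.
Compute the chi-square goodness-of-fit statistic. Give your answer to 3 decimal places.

0.895

Expected counts E_i = n·p_i: 150×0.12 = 18, 150×0.25 = 37.5, 150×0.27 = 40.5, 150×0.36 = 54.
cat         O        E   (O−E)²/E
0          15       18     0.5000
1          40     37.5     0.1667
2          43     40.5     0.1543
≥3         52       54     0.0741
Sum = 0.895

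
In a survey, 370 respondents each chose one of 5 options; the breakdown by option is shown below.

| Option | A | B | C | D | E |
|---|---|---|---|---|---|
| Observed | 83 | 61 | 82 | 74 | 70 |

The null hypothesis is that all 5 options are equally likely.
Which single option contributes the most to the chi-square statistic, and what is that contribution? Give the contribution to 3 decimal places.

Under H₀ each category has probability 1/5, so each expected count is 370/5 = 74.
A: (83 − 74)²/74 = 81/74 = 1.0946
B: (61 − 74)²/74 = 169/74 = 2.2838
C: (82 − 74)²/74 = 64/74 = 0.8649
D: (74 − 74)²/74 = 0/74 = 0.0000
E: (70 − 74)²/74 = 16/74 = 0.2162
The largest term is for B: 2.284.

B, 2.284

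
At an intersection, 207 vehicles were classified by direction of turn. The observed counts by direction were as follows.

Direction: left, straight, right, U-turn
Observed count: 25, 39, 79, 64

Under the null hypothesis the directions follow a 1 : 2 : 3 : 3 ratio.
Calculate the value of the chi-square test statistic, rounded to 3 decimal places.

Ratio total = 9. Expected counts: 207×1/9 = 23, 207×2/9 = 46, 207×3/9 = 69, 207×3/9 = 69.
left: (25 − 23)²/23 = 4/23 = 0.1739
straight: (39 − 46)²/46 = 49/46 = 1.0652
right: (79 − 69)²/69 = 100/69 = 1.4493
U-turn: (64 − 69)²/69 = 25/69 = 0.3623
Sum = 3.051

3.051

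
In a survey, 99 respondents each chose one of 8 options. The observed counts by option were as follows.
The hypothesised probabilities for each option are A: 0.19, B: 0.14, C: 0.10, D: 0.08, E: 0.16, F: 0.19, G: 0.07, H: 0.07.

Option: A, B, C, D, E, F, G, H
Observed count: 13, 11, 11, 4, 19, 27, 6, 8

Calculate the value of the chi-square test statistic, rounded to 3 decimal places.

8.934

Expected counts E_i = n·p_i: 99×0.19 = 18.81, 99×0.14 = 13.86, 99×0.10 = 9.9, 99×0.08 = 7.92, 99×0.16 = 15.84, 99×0.19 = 18.81, 99×0.07 = 6.93, 99×0.07 = 6.93.
A: (13 − 18.81)²/18.81 = 33.7561/18.81 = 1.7946
B: (11 − 13.86)²/13.86 = 8.1796/13.86 = 0.5902
C: (11 − 9.9)²/9.9 = 1.21/9.9 = 0.1222
D: (4 − 7.92)²/7.92 = 15.3664/7.92 = 1.9402
E: (19 − 15.84)²/15.84 = 9.9856/15.84 = 0.6304
F: (27 − 18.81)²/18.81 = 67.0761/18.81 = 3.5660
G: (6 − 6.93)²/6.93 = 0.8649/6.93 = 0.1248
H: (8 − 6.93)²/6.93 = 1.1449/6.93 = 0.1652
Sum = 8.934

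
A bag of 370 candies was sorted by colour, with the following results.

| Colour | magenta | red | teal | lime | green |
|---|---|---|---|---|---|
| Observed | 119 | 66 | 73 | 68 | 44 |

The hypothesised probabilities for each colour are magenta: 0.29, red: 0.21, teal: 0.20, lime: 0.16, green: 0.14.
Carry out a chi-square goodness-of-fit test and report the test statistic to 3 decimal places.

5.534

Expected counts E_i = n·p_i: 370×0.29 = 107.3, 370×0.21 = 77.7, 370×0.20 = 74, 370×0.16 = 59.2, 370×0.14 = 51.8.
χ² = (119−107.3)²/107.3 + (66−77.7)²/77.7 + (73−74)²/74 + (68−59.2)²/59.2 + (44−51.8)²/51.8
   = 1.2758 + 1.7618 + 0.0135 + 1.3081 + 1.1745
Sum = 5.534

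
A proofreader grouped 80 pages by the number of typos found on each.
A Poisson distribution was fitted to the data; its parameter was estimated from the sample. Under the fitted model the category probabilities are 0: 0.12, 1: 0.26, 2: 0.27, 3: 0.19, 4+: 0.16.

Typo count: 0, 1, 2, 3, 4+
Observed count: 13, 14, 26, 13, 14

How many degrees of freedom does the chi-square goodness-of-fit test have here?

There are k = 5 categories and 1 parameter estimated from the data, so df = 5 − 1 − 1 = 3.

3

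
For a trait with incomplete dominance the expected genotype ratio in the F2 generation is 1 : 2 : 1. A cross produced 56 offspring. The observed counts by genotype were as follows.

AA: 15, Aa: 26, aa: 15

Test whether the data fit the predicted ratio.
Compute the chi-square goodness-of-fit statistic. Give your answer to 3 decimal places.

0.286

Ratio total = 4. Expected counts: 56×1/4 = 14, 56×2/4 = 28, 56×1/4 = 14.
cat         O        E   (O−E)²/E
AA         15       14     0.0714
Aa         26       28     0.1429
aa         15       14     0.0714
Sum = 0.286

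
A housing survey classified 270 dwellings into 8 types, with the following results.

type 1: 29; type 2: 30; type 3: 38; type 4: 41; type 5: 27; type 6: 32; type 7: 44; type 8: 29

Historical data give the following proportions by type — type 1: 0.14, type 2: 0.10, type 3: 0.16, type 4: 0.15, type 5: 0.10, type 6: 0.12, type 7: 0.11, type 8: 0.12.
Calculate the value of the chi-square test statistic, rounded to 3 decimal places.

Expected counts E_i = n·p_i: 270×0.14 = 37.8, 270×0.10 = 27, 270×0.16 = 43.2, 270×0.15 = 40.5, 270×0.10 = 27, 270×0.12 = 32.4, 270×0.11 = 29.7, 270×0.12 = 32.4.
type 1: (29 − 37.8)²/37.8 = 77.44/37.8 = 2.0487
type 2: (30 − 27)²/27 = 9/27 = 0.3333
type 3: (38 − 43.2)²/43.2 = 27.04/43.2 = 0.6259
type 4: (41 − 40.5)²/40.5 = 0.25/40.5 = 0.0062
type 5: (27 − 27)²/27 = 0/27 = 0.0000
type 6: (32 − 32.4)²/32.4 = 0.16/32.4 = 0.0049
type 7: (44 − 29.7)²/29.7 = 204.49/29.7 = 6.8852
type 8: (29 − 32.4)²/32.4 = 11.56/32.4 = 0.3568
Sum = 10.261

10.261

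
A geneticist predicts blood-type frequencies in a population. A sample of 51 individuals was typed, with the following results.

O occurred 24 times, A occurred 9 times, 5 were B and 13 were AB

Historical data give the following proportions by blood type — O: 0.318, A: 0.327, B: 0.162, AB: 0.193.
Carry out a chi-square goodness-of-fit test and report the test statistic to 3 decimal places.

Expected counts E_i = n·p_i: 51×0.318 = 16.218, 51×0.327 = 16.677, 51×0.162 = 8.262, 51×0.193 = 9.843.
χ² = (24−16.218)²/16.218 + (9−16.677)²/16.677 + (5−8.262)²/8.262 + (13−9.843)²/9.843
   = 3.7341 + 3.5340 + 1.2879 + 1.0126
Sum = 9.569

9.569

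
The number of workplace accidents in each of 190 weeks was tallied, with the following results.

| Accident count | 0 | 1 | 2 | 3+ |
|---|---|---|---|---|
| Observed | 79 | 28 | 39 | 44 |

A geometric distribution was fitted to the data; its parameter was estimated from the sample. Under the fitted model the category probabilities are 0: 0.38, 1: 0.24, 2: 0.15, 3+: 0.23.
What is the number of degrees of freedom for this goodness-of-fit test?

2

There are k = 4 categories and 1 parameter estimated from the data, so df = 4 − 1 − 1 = 2.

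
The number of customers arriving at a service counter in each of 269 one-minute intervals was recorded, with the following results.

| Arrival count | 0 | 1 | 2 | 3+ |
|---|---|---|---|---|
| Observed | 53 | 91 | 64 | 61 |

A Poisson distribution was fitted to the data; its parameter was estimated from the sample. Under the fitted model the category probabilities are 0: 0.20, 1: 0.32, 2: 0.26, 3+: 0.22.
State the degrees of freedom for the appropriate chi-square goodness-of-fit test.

2

There are k = 4 categories and 1 parameter estimated from the data, so df = 4 − 1 − 1 = 2.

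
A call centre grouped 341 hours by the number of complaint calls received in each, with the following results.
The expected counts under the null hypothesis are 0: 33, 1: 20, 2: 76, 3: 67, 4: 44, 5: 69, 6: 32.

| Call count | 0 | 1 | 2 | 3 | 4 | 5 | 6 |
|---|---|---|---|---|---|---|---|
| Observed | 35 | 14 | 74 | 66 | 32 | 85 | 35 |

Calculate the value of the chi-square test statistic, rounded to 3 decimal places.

χ² = (35−33)²/33 + (14−20)²/20 + (74−76)²/76 + (66−67)²/67 + (32−44)²/44 + (85−69)²/69 + (35−32)²/32
   = 0.1212 + 1.8000 + 0.0526 + 0.0149 + 3.2727 + 3.7101 + 0.2813
Sum = 9.253

9.253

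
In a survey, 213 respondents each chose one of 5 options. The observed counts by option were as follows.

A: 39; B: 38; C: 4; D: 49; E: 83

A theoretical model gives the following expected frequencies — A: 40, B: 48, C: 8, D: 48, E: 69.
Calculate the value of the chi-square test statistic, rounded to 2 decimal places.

6.97

χ² = (39−40)²/40 + (38−48)²/48 + (4−8)²/8 + (49−48)²/48 + (83−69)²/69
   = 0.025 + 2.083 + 2.000 + 0.021 + 2.841
Sum = 6.97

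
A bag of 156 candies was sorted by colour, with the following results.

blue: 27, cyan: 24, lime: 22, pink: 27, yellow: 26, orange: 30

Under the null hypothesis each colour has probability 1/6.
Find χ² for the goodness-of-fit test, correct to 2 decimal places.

1.46

Under H₀ each category has probability 1/6, so each expected count is 156/6 = 26.
χ² = (27−26)²/26 + (24−26)²/26 + (22−26)²/26 + (27−26)²/26 + (26−26)²/26 + (30−26)²/26
   = 0.038 + 0.154 + 0.615 + 0.038 + 0.000 + 0.615
Sum = 1.46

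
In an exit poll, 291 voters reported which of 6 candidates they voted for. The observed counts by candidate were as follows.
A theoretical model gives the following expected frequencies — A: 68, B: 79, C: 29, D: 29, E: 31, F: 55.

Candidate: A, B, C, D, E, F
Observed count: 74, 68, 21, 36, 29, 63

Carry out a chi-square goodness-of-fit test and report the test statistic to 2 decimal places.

7.25

A: (74 − 68)²/68 = 36/68 = 0.529
B: (68 − 79)²/79 = 121/79 = 1.532
C: (21 − 29)²/29 = 64/29 = 2.207
D: (36 − 29)²/29 = 49/29 = 1.690
E: (29 − 31)²/31 = 4/31 = 0.129
F: (63 − 55)²/55 = 64/55 = 1.164
Sum = 7.25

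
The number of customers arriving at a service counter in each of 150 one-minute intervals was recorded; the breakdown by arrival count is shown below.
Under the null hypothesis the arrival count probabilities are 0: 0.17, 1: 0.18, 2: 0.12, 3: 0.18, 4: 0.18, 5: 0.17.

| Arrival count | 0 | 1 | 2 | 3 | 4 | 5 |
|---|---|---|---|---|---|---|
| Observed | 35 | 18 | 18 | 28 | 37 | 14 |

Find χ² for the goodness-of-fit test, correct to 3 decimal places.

15.466

Expected counts E_i = n·p_i: 150×0.17 = 25.5, 150×0.18 = 27, 150×0.12 = 18, 150×0.18 = 27, 150×0.18 = 27, 150×0.17 = 25.5.
0: (35 − 25.5)²/25.5 = 90.25/25.5 = 3.5392
1: (18 − 27)²/27 = 81/27 = 3.0000
2: (18 − 18)²/18 = 0/18 = 0.0000
3: (28 − 27)²/27 = 1/27 = 0.0370
4: (37 − 27)²/27 = 100/27 = 3.7037
5: (14 − 25.5)²/25.5 = 132.25/25.5 = 5.1863
Sum = 15.466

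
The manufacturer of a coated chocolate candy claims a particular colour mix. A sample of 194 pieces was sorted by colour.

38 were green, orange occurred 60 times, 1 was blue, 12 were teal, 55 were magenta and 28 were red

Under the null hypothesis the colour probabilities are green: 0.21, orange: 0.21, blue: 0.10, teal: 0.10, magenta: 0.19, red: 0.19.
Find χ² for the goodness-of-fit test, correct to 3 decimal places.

Expected counts E_i = n·p_i: 194×0.21 = 40.74, 194×0.21 = 40.74, 194×0.10 = 19.4, 194×0.10 = 19.4, 194×0.19 = 36.86, 194×0.19 = 36.86.
green: (38 − 40.74)²/40.74 = 7.5076/40.74 = 0.1843
orange: (60 − 40.74)²/40.74 = 370.9476/40.74 = 9.1052
blue: (1 − 19.4)²/19.4 = 338.56/19.4 = 17.4515
teal: (12 − 19.4)²/19.4 = 54.76/19.4 = 2.8227
magenta: (55 − 36.86)²/36.86 = 329.0596/36.86 = 8.9273
red: (28 − 36.86)²/36.86 = 78.4996/36.86 = 2.1297
Sum = 40.621

40.621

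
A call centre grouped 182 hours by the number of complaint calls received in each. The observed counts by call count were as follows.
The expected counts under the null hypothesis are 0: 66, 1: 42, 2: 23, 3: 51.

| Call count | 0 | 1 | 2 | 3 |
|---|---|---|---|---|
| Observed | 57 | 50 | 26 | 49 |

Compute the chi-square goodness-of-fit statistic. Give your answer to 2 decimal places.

3.22

χ² = (57−66)²/66 + (50−42)²/42 + (26−23)²/23 + (49−51)²/51
   = 1.227 + 1.524 + 0.391 + 0.078
Sum = 3.22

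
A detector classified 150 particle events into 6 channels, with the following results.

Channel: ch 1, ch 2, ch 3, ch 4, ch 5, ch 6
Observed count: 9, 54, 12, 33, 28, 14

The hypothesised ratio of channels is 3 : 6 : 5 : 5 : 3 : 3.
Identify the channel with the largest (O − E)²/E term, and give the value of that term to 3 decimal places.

ch 3, 10.800

Ratio total = 25. Expected counts: 150×3/25 = 18, 150×6/25 = 36, 150×5/25 = 30, 150×5/25 = 30, 150×3/25 = 18, 150×3/25 = 18.
χ² = (9−18)²/18 + (54−36)²/36 + (12−30)²/30 + (33−30)²/30 + (28−18)²/18 + (14−18)²/18
   = 4.5000 + 9.0000 + 10.8000 + 0.3000 + 5.5556 + 0.8889
The largest term is for ch 3: 10.800.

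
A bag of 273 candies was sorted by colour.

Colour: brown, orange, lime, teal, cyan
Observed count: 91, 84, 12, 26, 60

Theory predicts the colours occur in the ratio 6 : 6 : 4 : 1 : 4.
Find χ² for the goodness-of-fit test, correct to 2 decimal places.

47.63

Ratio total = 21. Expected counts: 273×6/21 = 78, 273×6/21 = 78, 273×4/21 = 52, 273×1/21 = 13, 273×4/21 = 52.
χ² = (91−78)²/78 + (84−78)²/78 + (12−52)²/52 + (26−13)²/13 + (60−52)²/52
   = 2.167 + 0.462 + 30.769 + 13.000 + 1.231
Sum = 47.63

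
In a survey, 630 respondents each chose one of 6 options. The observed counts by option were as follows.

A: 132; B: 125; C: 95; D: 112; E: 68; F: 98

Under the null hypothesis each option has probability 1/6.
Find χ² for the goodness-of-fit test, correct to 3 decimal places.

25.676

Expected count for each of the 6 categories: 630/6 = 105.
cat         O        E   (O−E)²/E
A         132      105     6.9429
B         125      105     3.8095
C          95      105     0.9524
D         112      105     0.4667
E          68      105    13.0381
F          98      105     0.4667
Sum = 25.676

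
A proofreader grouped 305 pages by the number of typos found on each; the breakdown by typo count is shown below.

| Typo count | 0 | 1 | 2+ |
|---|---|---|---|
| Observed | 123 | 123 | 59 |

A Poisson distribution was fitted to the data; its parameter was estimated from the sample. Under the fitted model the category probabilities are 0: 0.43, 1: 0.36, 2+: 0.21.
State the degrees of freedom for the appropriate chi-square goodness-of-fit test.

There are k = 3 categories and 1 parameter estimated from the data, so df = 3 − 1 − 1 = 1.

1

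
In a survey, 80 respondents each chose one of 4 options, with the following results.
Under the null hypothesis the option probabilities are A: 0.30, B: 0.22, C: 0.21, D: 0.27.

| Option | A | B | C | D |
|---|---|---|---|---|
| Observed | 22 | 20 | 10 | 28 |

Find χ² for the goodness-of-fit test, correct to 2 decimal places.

Expected counts E_i = n·p_i: 80×0.30 = 24, 80×0.22 = 17.6, 80×0.21 = 16.8, 80×0.27 = 21.6.
χ² = (22−24)²/24 + (20−17.6)²/17.6 + (10−16.8)²/16.8 + (28−21.6)²/21.6
   = 0.167 + 0.327 + 2.752 + 1.896
Sum = 5.14

5.14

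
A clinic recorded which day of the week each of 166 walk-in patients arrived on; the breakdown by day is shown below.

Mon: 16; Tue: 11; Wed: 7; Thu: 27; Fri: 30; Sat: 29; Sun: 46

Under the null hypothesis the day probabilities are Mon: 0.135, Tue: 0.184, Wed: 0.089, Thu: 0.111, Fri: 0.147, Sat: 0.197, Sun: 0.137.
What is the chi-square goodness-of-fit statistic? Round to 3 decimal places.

Expected counts E_i = n·p_i: 166×0.135 = 22.41, 166×0.184 = 30.544, 166×0.089 = 14.774, 166×0.111 = 18.426, 166×0.147 = 24.402, 166×0.197 = 32.702, 166×0.137 = 22.742.
χ² = (16−22.41)²/22.41 + (11−30.544)²/30.544 + (7−14.774)²/14.774 + (27−18.426)²/18.426 + (30−24.402)²/24.402 + (29−32.702)²/32.702 + (46−22.742)²/22.742
   = 1.8335 + 12.5055 + 4.0906 + 3.9897 + 1.2842 + 0.4191 + 23.7857
Sum = 47.908

47.908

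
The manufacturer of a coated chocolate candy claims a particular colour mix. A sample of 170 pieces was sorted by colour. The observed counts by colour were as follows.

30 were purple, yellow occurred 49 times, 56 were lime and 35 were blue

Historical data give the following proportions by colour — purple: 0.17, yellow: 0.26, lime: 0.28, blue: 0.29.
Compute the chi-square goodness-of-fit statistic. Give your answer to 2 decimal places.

Expected counts E_i = n·p_i: 170×0.17 = 28.9, 170×0.26 = 44.2, 170×0.28 = 47.6, 170×0.29 = 49.3.
cat         O        E   (O−E)²/E
purple     30     28.9      0.042
yellow     49     44.2      0.521
lime       56     47.6      1.482
blue       35     49.3      4.148
Sum = 6.19

6.19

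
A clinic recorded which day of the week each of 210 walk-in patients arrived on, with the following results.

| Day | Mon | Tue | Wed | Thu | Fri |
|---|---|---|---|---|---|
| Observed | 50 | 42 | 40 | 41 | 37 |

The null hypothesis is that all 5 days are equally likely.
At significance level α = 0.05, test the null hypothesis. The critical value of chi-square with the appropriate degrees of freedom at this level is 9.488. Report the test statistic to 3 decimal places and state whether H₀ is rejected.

2.238; do not reject

Expected count for each of the 5 categories: 210/5 = 42.
Mon: (50 − 42)²/42 = 64/42 = 1.5238
Tue: (42 − 42)²/42 = 0/42 = 0.0000
Wed: (40 − 42)²/42 = 4/42 = 0.0952
Thu: (41 − 42)²/42 = 1/42 = 0.0238
Fri: (37 − 42)²/42 = 25/42 = 0.5952
Sum = 2.238
df = 4. Since 2.238 < 9.488, we do not reject H₀.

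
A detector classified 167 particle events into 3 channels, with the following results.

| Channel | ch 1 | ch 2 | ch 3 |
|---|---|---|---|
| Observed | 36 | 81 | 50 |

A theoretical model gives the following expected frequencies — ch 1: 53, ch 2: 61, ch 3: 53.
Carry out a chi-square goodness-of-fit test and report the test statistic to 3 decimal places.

cat         O        E   (O−E)²/E
ch 1       36       53     5.4528
ch 2       81       61     6.5574
ch 3       50       53     0.1698
Sum = 12.180

12.180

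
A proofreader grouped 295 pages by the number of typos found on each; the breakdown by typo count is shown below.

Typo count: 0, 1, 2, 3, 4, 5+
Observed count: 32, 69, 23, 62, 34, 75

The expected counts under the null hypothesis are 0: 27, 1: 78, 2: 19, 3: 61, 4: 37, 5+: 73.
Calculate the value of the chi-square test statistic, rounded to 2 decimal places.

cat         O        E   (O−E)²/E
0          32       27      0.926
1          69       78      1.038
2          23       19      0.842
3          62       61      0.016
4          34       37      0.243
5+         75       73      0.055
Sum = 3.12

3.12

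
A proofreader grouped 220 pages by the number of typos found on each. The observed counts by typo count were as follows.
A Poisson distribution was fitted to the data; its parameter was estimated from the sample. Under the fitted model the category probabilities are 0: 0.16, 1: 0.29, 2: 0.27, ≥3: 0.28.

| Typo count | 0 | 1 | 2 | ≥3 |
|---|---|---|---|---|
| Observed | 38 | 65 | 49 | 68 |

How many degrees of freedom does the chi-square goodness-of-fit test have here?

2

There are k = 4 categories and 1 parameter estimated from the data, so df = 4 − 1 − 1 = 2.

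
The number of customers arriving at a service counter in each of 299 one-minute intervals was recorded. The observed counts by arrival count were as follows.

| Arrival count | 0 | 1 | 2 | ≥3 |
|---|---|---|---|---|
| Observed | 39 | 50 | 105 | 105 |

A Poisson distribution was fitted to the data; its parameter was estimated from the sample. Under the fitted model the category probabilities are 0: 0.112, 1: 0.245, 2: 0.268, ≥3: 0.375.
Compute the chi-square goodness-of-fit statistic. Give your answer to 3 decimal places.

Expected counts E_i = n·p_i: 299×0.112 = 33.488, 299×0.245 = 73.255, 299×0.268 = 80.132, 299×0.375 = 112.125.
cat         O        E   (O−E)²/E
0          39   33.488     0.9073
1          50   73.255     7.3824
2         105   80.132     7.7175
≥3        105  112.125     0.4528
Sum = 16.460

16.460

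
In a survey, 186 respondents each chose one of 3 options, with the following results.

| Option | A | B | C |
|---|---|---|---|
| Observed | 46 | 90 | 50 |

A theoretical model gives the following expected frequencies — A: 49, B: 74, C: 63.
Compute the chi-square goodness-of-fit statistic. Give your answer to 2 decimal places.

A: (46 − 49)²/49 = 9/49 = 0.184
B: (90 − 74)²/74 = 256/74 = 3.459
C: (50 − 63)²/63 = 169/63 = 2.683
Sum = 6.33

6.33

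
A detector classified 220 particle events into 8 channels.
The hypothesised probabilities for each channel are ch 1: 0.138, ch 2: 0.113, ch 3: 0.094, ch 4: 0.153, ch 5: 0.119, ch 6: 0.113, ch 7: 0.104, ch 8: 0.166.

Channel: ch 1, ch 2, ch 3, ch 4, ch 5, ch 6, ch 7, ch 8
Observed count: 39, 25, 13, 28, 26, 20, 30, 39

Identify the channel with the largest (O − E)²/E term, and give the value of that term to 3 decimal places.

Expected counts E_i = n·p_i: 220×0.138 = 30.36, 220×0.113 = 24.86, 220×0.094 = 20.68, 220×0.153 = 33.66, 220×0.119 = 26.18, 220×0.113 = 24.86, 220×0.104 = 22.88, 220×0.166 = 36.52.
χ² = (39−30.36)²/30.36 + (25−24.86)²/24.86 + (13−20.68)²/20.68 + (28−33.66)²/33.66 + (26−26.18)²/26.18 + (20−24.86)²/24.86 + (30−22.88)²/22.88 + (39−36.52)²/36.52
   = 2.4588 + 0.0008 + 2.8521 + 0.9517 + 0.0012 + 0.9501 + 2.2157 + 0.1684
The largest term is for ch 3: 2.852.

ch 3, 2.852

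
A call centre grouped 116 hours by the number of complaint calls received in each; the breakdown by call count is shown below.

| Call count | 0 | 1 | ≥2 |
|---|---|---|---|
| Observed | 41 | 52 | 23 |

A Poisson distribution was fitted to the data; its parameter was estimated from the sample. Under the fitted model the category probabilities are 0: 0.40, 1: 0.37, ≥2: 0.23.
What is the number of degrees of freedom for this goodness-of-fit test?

1

There are k = 3 categories and 1 parameter estimated from the data, so df = 3 − 1 − 1 = 1.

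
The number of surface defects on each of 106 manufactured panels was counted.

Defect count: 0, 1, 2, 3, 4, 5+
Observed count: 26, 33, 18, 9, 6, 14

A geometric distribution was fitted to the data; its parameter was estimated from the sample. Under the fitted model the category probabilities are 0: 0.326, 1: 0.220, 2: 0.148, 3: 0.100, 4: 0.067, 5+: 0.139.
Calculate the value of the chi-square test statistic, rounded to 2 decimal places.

6.93

Expected counts E_i = n·p_i: 106×0.326 = 34.556, 106×0.220 = 23.32, 106×0.148 = 15.688, 106×0.100 = 10.6, 106×0.067 = 7.102, 106×0.139 = 14.734.
χ² = (26−34.556)²/34.556 + (33−23.32)²/23.32 + (18−15.688)²/15.688 + (9−10.6)²/10.6 + (6−7.102)²/7.102 + (14−14.734)²/14.734
   = 2.118 + 4.018 + 0.341 + 0.242 + 0.171 + 0.037
Sum = 6.93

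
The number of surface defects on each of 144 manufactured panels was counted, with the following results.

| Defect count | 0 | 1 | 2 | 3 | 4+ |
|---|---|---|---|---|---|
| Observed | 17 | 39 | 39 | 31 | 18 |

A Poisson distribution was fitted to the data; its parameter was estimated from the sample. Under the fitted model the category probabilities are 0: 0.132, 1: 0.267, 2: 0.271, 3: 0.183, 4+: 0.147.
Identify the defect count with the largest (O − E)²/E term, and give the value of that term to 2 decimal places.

Expected counts E_i = n·p_i: 144×0.132 = 19.008, 144×0.267 = 38.448, 144×0.271 = 39.024, 144×0.183 = 26.352, 144×0.147 = 21.168.
cat         O        E   (O−E)²/E
0          17   19.008      0.212
1          39   38.448      0.008
2          39   39.024      0.000
3          31   26.352      0.820
4+         18   21.168      0.474
The largest term is for 3: 0.82.

3, 0.82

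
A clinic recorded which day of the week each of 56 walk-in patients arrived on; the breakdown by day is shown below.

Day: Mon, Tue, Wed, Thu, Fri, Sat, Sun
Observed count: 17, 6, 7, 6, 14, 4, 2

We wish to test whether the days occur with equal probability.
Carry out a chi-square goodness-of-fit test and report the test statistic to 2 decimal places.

22.25

Under H₀ each category has probability 1/7, so each expected count is 56/7 = 8.
cat         O        E   (O−E)²/E
Mon        17        8     10.125
Tue         6        8      0.500
Wed         7        8      0.125
Thu         6        8      0.500
Fri        14        8      4.500
Sat         4        8      2.000
Sun         2        8      4.500
Sum = 22.25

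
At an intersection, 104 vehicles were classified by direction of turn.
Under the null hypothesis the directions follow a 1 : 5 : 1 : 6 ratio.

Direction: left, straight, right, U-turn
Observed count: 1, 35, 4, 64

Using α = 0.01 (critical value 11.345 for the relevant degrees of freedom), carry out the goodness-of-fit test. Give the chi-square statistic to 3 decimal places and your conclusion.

14.083; reject

Ratio total = 13. Expected counts: 104×1/13 = 8, 104×5/13 = 40, 104×1/13 = 8, 104×6/13 = 48.
cat           O        E   (O−E)²/E
left          1        8     6.1250
straight     35       40     0.6250
right         4        8     2.0000
U-turn       64       48     5.3333
Sum = 14.083
df = 3. Since 14.083 > 11.345, we reject H₀.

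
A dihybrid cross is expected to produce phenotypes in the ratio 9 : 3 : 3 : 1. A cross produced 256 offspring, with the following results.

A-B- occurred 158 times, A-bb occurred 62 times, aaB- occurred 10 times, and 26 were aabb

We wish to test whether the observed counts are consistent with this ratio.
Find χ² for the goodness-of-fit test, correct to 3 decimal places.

41.778

Ratio total = 16. Expected counts: 256×9/16 = 144, 256×3/16 = 48, 256×3/16 = 48, 256×1/16 = 16.
cat         O        E   (O−E)²/E
A-B-      158      144     1.3611
A-bb       62       48     4.0833
aaB-       10       48    30.0833
aabb       26       16     6.2500
Sum = 41.778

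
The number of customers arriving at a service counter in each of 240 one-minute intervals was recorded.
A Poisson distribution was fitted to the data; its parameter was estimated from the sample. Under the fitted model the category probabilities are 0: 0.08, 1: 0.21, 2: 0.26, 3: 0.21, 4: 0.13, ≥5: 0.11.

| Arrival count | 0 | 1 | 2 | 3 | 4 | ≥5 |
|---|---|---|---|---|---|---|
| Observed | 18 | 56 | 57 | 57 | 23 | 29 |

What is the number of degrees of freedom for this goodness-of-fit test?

4

There are k = 6 categories and 1 parameter estimated from the data, so df = 6 − 1 − 1 = 4.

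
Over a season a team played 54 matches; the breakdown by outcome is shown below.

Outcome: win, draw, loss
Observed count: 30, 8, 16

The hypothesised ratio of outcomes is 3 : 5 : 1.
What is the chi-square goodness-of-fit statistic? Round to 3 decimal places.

Ratio total = 9. Expected counts: 54×3/9 = 18, 54×5/9 = 30, 54×1/9 = 6.
χ² = (30−18)²/18 + (8−30)²/30 + (16−6)²/6
   = 8.0000 + 16.1333 + 16.6667
Sum = 40.800

40.800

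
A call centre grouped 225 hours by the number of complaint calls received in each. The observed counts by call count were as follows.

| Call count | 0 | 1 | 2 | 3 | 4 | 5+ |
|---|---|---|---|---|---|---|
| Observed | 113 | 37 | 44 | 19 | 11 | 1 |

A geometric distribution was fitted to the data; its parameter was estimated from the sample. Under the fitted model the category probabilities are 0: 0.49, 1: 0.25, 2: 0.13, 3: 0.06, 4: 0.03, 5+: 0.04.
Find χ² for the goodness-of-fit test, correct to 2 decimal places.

Expected counts E_i = n·p_i: 225×0.49 = 110.25, 225×0.25 = 56.25, 225×0.13 = 29.25, 225×0.06 = 13.5, 225×0.03 = 6.75, 225×0.04 = 9.
χ² = (113−110.25)²/110.25 + (37−56.25)²/56.25 + (44−29.25)²/29.25 + (19−13.5)²/13.5 + (11−6.75)²/6.75 + (1−9)²/9
   = 0.069 + 6.588 + 7.438 + 2.241 + 2.676 + 7.111
Sum = 26.12

26.12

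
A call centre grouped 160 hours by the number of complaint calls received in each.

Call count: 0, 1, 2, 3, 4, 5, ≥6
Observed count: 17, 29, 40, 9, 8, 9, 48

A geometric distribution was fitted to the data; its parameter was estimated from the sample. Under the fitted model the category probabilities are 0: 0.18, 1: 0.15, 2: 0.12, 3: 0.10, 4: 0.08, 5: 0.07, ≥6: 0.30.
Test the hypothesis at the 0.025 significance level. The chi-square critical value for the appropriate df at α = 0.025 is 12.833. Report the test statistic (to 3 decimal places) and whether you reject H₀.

Expected counts E_i = n·p_i: 160×0.18 = 28.8, 160×0.15 = 24, 160×0.12 = 19.2, 160×0.10 = 16, 160×0.08 = 12.8, 160×0.07 = 11.2, 160×0.30 = 48.
χ² = (17−28.8)²/28.8 + (29−24)²/24 + (40−19.2)²/19.2 + (9−16)²/16 + (8−12.8)²/12.8 + (9−11.2)²/11.2 + (48−48)²/48
   = 4.8347 + 1.0417 + 22.5333 + 3.0625 + 1.8000 + 0.4321 + 0.0000
Sum = 33.704
df = 5. Since 33.704 > 12.833, we reject H₀.

33.704; reject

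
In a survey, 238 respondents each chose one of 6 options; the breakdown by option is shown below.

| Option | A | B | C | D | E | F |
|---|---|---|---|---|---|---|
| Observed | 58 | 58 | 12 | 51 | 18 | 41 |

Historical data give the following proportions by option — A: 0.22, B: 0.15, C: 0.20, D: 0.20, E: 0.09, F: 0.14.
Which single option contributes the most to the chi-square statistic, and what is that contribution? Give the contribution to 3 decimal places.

C, 26.625

Expected counts E_i = n·p_i: 238×0.22 = 52.36, 238×0.15 = 35.7, 238×0.20 = 47.6, 238×0.20 = 47.6, 238×0.09 = 21.42, 238×0.14 = 33.32.
A: (58 − 52.36)²/52.36 = 31.8096/52.36 = 0.6075
B: (58 − 35.7)²/35.7 = 497.29/35.7 = 13.9297
C: (12 − 47.6)²/47.6 = 1267.36/47.6 = 26.6252
D: (51 − 47.6)²/47.6 = 11.56/47.6 = 0.2429
E: (18 − 21.42)²/21.42 = 11.6964/21.42 = 0.5461
F: (41 − 33.32)²/33.32 = 58.9824/33.32 = 1.7702
The largest term is for C: 26.625.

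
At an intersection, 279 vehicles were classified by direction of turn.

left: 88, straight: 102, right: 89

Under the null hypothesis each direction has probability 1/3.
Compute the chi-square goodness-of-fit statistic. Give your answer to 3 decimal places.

Under H₀ each category has probability 1/3, so each expected count is 279/3 = 93.
left: (88 − 93)²/93 = 25/93 = 0.2688
straight: (102 − 93)²/93 = 81/93 = 0.8710
right: (89 − 93)²/93 = 16/93 = 0.1720
Sum = 1.312

1.312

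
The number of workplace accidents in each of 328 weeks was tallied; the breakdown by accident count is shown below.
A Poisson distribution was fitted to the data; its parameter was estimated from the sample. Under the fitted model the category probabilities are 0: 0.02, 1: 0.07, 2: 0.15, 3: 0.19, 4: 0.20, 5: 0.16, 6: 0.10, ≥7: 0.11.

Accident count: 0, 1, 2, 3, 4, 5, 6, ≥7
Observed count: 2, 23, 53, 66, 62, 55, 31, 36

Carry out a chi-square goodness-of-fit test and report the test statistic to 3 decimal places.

4.098

Expected counts E_i = n·p_i: 328×0.02 = 6.56, 328×0.07 = 22.96, 328×0.15 = 49.2, 328×0.19 = 62.32, 328×0.20 = 65.6, 328×0.16 = 52.48, 328×0.10 = 32.8, 328×0.11 = 36.08.
χ² = (2−6.56)²/6.56 + (23−22.96)²/22.96 + (53−49.2)²/49.2 + (66−62.32)²/62.32 + (62−65.6)²/65.6 + (55−52.48)²/52.48 + (31−32.8)²/32.8 + (36−36.08)²/36.08
   = 3.1698 + 0.0001 + 0.2935 + 0.2173 + 0.1976 + 0.1210 + 0.0988 + 0.0002
Sum = 4.098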